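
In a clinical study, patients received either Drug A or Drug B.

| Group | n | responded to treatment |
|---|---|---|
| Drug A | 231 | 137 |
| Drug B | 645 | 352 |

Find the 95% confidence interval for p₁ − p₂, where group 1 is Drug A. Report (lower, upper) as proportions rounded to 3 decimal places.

First, p̂₁ = 137/231 = 0.5931; p̂₂ = 352/645 = 0.5457.
The two standard errors are √(0.5931×0.4069/231) = 0.03232 and √(0.5457×0.4543/645) = 0.01961.
Because the samples are independent, SE_diff = √(0.03232² + 0.01961²) = 0.03780.
Using z* = 1.960 for 95%, ME = 1.960 × 0.03780 = 0.07409.
p̂₁ − p̂₂ = 0.0474; interval 0.0474 ± 0.07409 gives (-0.027, 0.121).

(-0.027, 0.121)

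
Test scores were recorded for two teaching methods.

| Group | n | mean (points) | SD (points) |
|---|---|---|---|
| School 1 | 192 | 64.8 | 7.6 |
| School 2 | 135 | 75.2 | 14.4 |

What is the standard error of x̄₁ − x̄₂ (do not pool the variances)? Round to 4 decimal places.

Standard errors of each mean: 7.6/√192 = 0.5485 and 14.4/√135 = 1.2394.
SE(x̄₁ − x̄₂) = √(0.5485² + 1.2394²) = 1.3553 for independent samples with unequal variances.

1.3553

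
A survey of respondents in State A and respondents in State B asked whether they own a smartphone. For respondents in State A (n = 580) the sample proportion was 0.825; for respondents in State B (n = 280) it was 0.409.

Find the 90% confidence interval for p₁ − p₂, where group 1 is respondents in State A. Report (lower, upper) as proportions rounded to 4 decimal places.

The two standard errors are √(0.8250×0.1750/580) = 0.01578 and √(0.4090×0.5910/280) = 0.02938.
Because the samples are independent, SE_diff = √(0.01578² + 0.02938²) = 0.03335.
Using z* = 1.645 for 90%, ME = 1.645 × 0.03335 = 0.05486.
p̂₁ − p̂₂ = 0.4160; interval 0.4160 ± 0.05486 gives (0.3611, 0.4709).

(0.3611, 0.4709)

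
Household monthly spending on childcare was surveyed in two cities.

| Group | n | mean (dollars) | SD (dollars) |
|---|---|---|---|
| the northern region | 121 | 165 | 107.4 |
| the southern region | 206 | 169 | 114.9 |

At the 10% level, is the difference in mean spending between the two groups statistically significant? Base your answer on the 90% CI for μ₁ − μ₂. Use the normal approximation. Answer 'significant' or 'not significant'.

Standard errors of each mean: 107.4/√121 = 9.7636 and 114.9/√206 = 8.0055.
SE(x̄₁ − x̄₂) = √(9.7636² + 8.0055²) = 12.6260 for independent samples with unequal variances.
With z* = 1.645, the margin is 1.645 × 12.6260 = 20.7698.
x̄₁ − x̄₂ = 165 − 169 = -4.0000; the interval is -4.0000 ± 20.7698 = (-24.7698, 16.7698).
The interval (-24.7698, 16.7698) contains 0, so the difference is not significant.

not significant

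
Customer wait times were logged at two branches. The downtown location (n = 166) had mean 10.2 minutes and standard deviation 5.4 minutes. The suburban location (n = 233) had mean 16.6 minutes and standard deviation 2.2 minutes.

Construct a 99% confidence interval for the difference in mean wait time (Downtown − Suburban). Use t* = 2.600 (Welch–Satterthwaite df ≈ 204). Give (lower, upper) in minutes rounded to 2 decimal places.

(-7.55, -5.25)

Per-group SEs: s₁/√n₁ = 5.4/√166 = 0.4191, s₂/√n₂ = 2.2/√233 = 0.1441.
Unpooled SE of the difference: √(0.17564481 + 0.02076481) = 0.4432.
Margin of error = t* · SE = 2.600 × 0.4432 = 1.1523.
x̄₁ − x̄₂ = 10.2 − 16.6 = -6.4000.
CI: -6.4000 ± 1.1523 = (-7.55, -5.25).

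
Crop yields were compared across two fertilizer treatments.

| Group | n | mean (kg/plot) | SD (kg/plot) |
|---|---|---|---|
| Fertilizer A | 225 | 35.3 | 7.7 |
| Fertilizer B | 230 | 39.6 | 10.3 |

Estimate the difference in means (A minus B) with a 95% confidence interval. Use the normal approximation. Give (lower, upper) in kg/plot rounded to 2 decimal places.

SE₁ = s₁/√n₁ = 7.7/√225 = 0.5133; SE₂ = 10.3/√230 = 0.6792.
Independent samples, unequal variances: SE_diff = √(SE₁² + SE₂²) = √(0.26347689 + 0.46131264) = 0.8513.
z* = 1.960, so margin of error = 1.960 × 0.8513 = 1.6685.
Difference in means = 35.3 − 39.6 = -4.3000.
-4.3000 ± 1.6685 → (-5.97, -2.63).

(-5.97, -2.63)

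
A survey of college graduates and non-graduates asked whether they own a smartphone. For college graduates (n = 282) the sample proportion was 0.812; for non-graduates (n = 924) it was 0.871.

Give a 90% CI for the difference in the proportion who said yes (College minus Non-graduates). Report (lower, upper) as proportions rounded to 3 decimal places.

Each SE is √(p̂(1−p̂)/n): √(0.8120·0.1880/282) = 0.02327 and √(0.8710·0.1290/924) = 0.01103.
SE(p̂₁ − p̂₂) = √(SE₁² + SE₂²) = √(0.0005414929 + 0.0001216609) = 0.02575, since the two samples are independent.
At 90% confidence z* = 1.645; margin = 1.645 × 0.02575 = 0.04236.
The difference is 0.8120 − 0.8710 = -0.0590, so the interval is -0.0590 ± 0.04236 = (-0.101, -0.017).

(-0.101, -0.017)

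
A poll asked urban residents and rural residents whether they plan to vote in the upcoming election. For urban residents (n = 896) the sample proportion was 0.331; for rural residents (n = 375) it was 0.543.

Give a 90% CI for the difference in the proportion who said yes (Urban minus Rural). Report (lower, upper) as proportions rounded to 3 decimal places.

Each SE is √(p̂(1−p̂)/n): √(0.3310·0.6690/896) = 0.01572 and √(0.5430·0.4570/375) = 0.02572.
SE(p̂₁ − p̂₂) = √(SE₁² + SE₂²) = √(0.0002471184 + 0.0006615184) = 0.03014, since the two samples are independent.
At 90% confidence z* = 1.645; margin = 1.645 × 0.03014 = 0.04958.
The difference is 0.3310 − 0.5430 = -0.2120, so the interval is -0.2120 ± 0.04958 = (-0.262, -0.162).

(-0.262, -0.162)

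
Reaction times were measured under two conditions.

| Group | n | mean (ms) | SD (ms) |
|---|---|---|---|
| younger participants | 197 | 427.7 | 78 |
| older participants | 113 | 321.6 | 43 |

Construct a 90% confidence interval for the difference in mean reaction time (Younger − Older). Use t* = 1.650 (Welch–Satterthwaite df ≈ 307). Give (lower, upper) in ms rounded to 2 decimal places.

(94.76, 117.44)

Standard errors of each mean: 78/√197 = 5.5573 and 43/√113 = 4.0451.
SE(x̄₁ − x̄₂) = √(5.5573² + 4.0451²) = 6.8736 for independent samples with unequal variances.
With t* = 1.650, the margin is 1.650 × 6.8736 = 11.3414.
x̄₁ − x̄₂ = 427.7 − 321.6 = 106.1000; the interval is 106.1000 ± 11.3414 = (94.76, 117.44).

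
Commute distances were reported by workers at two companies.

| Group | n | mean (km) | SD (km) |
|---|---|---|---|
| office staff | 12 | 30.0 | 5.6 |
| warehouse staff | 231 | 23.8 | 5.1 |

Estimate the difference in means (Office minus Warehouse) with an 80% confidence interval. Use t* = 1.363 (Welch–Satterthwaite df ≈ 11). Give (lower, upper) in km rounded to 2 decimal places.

Standard errors of each mean: 5.6/√12 = 1.6166 and 5.1/√231 = 0.3356.
SE(x̄₁ − x̄₂) = √(1.6166² + 0.3356²) = 1.6511 for independent samples with unequal variances.
With t* = 1.363, the margin is 1.363 × 1.6511 = 2.2504.
x̄₁ − x̄₂ = 30.0 − 23.8 = 6.2000; the interval is 6.2000 ± 2.2504 = (3.95, 8.45).

(3.95, 8.45)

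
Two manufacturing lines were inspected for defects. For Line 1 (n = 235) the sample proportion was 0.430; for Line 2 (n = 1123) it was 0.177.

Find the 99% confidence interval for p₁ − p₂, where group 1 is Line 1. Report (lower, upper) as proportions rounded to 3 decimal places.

The two standard errors are √(0.4300×0.5700/235) = 0.03230 and √(0.1770×0.8230/1123) = 0.01139.
Because the samples are independent, SE_diff = √(0.03230² + 0.01139²) = 0.03425.
Using z* = 2.576 for 99%, ME = 2.576 × 0.03425 = 0.08823.
p̂₁ − p̂₂ = 0.2530; interval 0.2530 ± 0.08823 gives (0.165, 0.341).

(0.165, 0.341)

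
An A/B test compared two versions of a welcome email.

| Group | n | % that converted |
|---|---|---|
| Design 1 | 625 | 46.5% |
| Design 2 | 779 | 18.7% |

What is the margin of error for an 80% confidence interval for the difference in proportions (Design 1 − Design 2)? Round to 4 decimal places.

0.0312

SE₁ = √(p̂₁(1−p̂₁)/n₁) = √(0.4650·0.5350/625) = 0.01995; SE₂ = √(0.1870·0.8130/779) = 0.01397.
Independent samples: SE of the difference = √(SE₁² + SE₂²) = √(0.0003980025 + 0.0001951609) = 0.02435.
z* for 80% confidence is 1.282, so the margin of error is 1.282 × 0.02435 = 0.03122.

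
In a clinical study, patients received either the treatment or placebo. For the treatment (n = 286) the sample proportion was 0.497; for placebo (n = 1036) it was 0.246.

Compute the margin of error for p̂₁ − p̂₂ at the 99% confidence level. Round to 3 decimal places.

The two standard errors are √(0.4970×0.5030/286) = 0.02957 and √(0.2460×0.7540/1036) = 0.01338.
Because the samples are independent, SE_diff = √(0.02957² + 0.01338²) = 0.03246.
Using z* = 2.576 for 99%, ME = 2.576 × 0.03246 = 0.08362.

0.084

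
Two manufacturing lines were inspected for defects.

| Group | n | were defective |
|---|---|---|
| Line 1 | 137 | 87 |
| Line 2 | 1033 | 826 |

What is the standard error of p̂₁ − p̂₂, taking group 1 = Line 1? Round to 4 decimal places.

0.0430

p̂₁ = 87/137 = 0.6350 and p̂₂ = 826/1033 = 0.7996.
SE₁ = √(p̂₁(1−p̂₁)/n₁) = √(0.6350·0.3650/137) = 0.04113; SE₂ = √(0.7996·0.2004/1033) = 0.01245.
Independent samples: SE of the difference = √(SE₁² + SE₂²) = √(0.0016916769 + 0.0001550025) = 0.04297.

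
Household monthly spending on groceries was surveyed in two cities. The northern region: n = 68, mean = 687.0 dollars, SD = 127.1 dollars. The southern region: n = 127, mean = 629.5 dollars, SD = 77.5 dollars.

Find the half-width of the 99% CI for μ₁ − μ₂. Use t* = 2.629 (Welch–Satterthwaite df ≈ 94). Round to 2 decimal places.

44.37

Standard errors of each mean: 127.1/√68 = 15.4131 and 77.5/√127 = 6.8770.
SE(x̄₁ − x̄₂) = √(15.4131² + 6.8770²) = 16.8777 for independent samples with unequal variances.
With t* = 2.629, the margin is 2.629 × 16.8777 = 44.3715.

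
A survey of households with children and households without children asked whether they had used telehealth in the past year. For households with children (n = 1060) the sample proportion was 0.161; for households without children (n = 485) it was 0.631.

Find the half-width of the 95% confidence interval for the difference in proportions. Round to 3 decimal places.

0.048

Each SE is √(p̂(1−p̂)/n): √(0.1610·0.8390/1060) = 0.01129 and √(0.6310·0.3690/485) = 0.02191.
SE(p̂₁ − p̂₂) = √(SE₁² + SE₂²) = √(0.0001274641 + 0.0004800481) = 0.02465, since the two samples are independent.
At 95% confidence z* = 1.960; margin = 1.960 × 0.02465 = 0.04831.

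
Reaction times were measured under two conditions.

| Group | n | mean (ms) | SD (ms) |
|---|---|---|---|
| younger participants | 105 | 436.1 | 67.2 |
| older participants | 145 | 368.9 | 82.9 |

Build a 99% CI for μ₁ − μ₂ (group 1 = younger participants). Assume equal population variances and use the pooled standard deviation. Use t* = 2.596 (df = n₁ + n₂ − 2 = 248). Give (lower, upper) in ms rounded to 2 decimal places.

(41.68, 92.72)

Pooled variance s_p² = [104·67.2² + 144·82.9²] / (105+145−2) = 5884.1710, so s_p = 76.7084.
SE_diff = s_p·√(1/n₁ + 1/n₂) = 76.7084·√(1/105 + 1/145) = 9.8296.
t* = 2.596; margin = 2.596 × 9.8296 = 25.5176.
Difference = 436.1 − 368.9 = 67.2000.
67.2000 ± 25.5176 → (41.68, 92.72).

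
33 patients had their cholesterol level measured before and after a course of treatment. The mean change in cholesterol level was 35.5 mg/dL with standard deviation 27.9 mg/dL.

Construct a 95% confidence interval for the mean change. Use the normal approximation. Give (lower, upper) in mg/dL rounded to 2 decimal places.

(25.98, 45.02)

Paired design: SE = s_d/√n = 27.9/√33 = 4.8568.
z* = 1.960; margin of error = 1.960 × 4.8568 = 9.5193.
35.5 ± 9.5193 → (25.98, 45.02).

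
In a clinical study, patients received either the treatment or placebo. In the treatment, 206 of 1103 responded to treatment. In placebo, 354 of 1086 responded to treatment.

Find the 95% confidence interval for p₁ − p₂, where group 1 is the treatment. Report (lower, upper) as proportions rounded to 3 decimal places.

(-0.175, -0.103)

First, p̂₁ = 206/1103 = 0.1868; p̂₂ = 354/1086 = 0.3260.
The two standard errors are √(0.1868×0.8132/1103) = 0.01174 and √(0.3260×0.6740/1086) = 0.01422.
Because the samples are independent, SE_diff = √(0.01174² + 0.01422²) = 0.01844.
Using z* = 1.960 for 95%, ME = 1.960 × 0.01844 = 0.03614.
p̂₁ − p̂₂ = -0.1392; interval -0.1392 ± 0.03614 gives (-0.175, -0.103).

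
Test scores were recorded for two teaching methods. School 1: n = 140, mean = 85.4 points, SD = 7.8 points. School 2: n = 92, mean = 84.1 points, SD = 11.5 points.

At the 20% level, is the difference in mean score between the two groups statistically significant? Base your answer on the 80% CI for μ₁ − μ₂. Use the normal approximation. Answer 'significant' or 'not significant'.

not significant

Per-group SEs: s₁/√n₁ = 7.8/√140 = 0.6592, s₂/√n₂ = 11.5/√92 = 1.1990.
Unpooled SE of the difference: √(0.43454464 + 1.437601) = 1.3683.
Margin of error = z* · SE = 1.282 × 1.3683 = 1.7542.
x̄₁ − x̄₂ = 85.4 − 84.1 = 1.3000.
CI: 1.3000 ± 1.7542 = (-0.4542, 3.0542).
The interval (-0.4542, 3.0542) contains 0, so the difference is not significant.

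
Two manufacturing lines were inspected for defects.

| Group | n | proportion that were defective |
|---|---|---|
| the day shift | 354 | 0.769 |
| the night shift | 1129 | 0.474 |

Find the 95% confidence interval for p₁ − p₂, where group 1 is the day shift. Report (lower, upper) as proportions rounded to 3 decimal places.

SE₁ = √(p̂₁(1−p̂₁)/n₁) = √(0.7690·0.2310/354) = 0.02240; SE₂ = √(0.4740·0.5260/1129) = 0.01486.
Independent samples: SE of the difference = √(SE₁² + SE₂²) = √(0.00050176 + 0.0002208196) = 0.02688.
z* for 95% confidence is 1.960, so the margin of error is 1.960 × 0.02688 = 0.05268.
Point estimate p̂₁ − p̂₂ = 0.7690 − 0.4740 = 0.2950.
0.2950 ± 0.05268 → (0.242, 0.348).

(0.242, 0.348)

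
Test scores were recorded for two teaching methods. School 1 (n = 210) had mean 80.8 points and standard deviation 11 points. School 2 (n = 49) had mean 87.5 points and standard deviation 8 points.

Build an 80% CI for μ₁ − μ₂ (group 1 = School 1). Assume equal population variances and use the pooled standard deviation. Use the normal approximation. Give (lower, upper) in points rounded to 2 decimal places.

Pooled variance s_p² = [209·11² + 48·8²] / (210+49−2) = 110.3541, so s_p = 10.5050.
SE_diff = s_p·√(1/n₁ + 1/n₂) = 10.5050·√(1/210 + 1/49) = 1.6666.
z* = 1.282; margin = 1.282 × 1.6666 = 2.1366.
Difference = 80.8 − 87.5 = -6.7000.
-6.7000 ± 2.1366 → (-8.84, -4.56).

(-8.84, -4.56)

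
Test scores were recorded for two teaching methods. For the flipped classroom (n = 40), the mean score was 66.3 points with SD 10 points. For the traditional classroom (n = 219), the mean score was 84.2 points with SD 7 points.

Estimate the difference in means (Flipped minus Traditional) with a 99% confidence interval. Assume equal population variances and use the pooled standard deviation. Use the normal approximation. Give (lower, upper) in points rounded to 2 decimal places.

Pooled variance s_p² = [39·10² + 218·7²] / (40+219−2) = 56.7393, so s_p = 7.5325.
SE_diff = s_p·√(1/n₁ + 1/n₂) = 7.5325·√(1/40 + 1/219) = 1.2952.
z* = 2.576; margin = 2.576 × 1.2952 = 3.3364.
Difference = 66.3 − 84.2 = -17.9000.
-17.9000 ± 3.3364 → (-21.24, -14.56).

(-21.24, -14.56)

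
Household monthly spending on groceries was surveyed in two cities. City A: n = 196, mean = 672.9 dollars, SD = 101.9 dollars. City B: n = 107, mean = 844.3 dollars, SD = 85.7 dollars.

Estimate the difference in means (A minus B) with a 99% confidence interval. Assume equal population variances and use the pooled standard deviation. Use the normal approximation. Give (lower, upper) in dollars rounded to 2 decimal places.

(-201.28, -141.52)

s_p = √[((n₁−1)s₁² + (n₂−1)s₂²)/(n₁+n₂−2)] = √[(195·101.9² + 106·85.7²)/301] = 96.5057.
SE = 96.5057·√(1/196 + 1/107) = 11.5999.
With z* = 2.576, margin = 2.576 × 11.5999 = 29.8813.
x̄₁ − x̄₂ = 672.9 − 844.3 = -171.4000; interval -171.4000 ± 29.8813 = (-201.28, -141.52).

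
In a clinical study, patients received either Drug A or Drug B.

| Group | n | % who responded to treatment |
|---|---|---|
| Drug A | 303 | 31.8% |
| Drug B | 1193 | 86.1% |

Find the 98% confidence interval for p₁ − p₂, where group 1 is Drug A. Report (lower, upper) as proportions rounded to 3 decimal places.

(-0.609, -0.477)

Each SE is √(p̂(1−p̂)/n): √(0.3180·0.6820/303) = 0.02675 and √(0.8610·0.1390/1193) = 0.01002.
SE(p̂₁ − p̂₂) = √(SE₁² + SE₂²) = √(0.0007155625 + 0.0001004004) = 0.02857, since the two samples are independent.
At 98% confidence z* = 2.326; margin = 2.326 × 0.02857 = 0.06645.
The difference is 0.3180 − 0.8610 = -0.5430, so the interval is -0.5430 ± 0.06645 = (-0.609, -0.477).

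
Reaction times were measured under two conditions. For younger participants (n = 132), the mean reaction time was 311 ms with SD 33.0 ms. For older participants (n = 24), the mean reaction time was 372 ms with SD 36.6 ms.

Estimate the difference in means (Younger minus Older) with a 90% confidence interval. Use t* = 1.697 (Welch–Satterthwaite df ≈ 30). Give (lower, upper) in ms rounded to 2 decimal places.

(-74.58, -47.42)

Standard errors of each mean: 33.0/√132 = 2.8723 and 36.6/√24 = 7.4709.
SE(x̄₁ − x̄₂) = √(2.8723² + 7.4709²) = 8.0040 for independent samples with unequal variances.
With t* = 1.697, the margin is 1.697 × 8.0040 = 13.5828.
x̄₁ − x̄₂ = 311 − 372 = -61.0000; the interval is -61.0000 ± 13.5828 = (-74.58, -47.42).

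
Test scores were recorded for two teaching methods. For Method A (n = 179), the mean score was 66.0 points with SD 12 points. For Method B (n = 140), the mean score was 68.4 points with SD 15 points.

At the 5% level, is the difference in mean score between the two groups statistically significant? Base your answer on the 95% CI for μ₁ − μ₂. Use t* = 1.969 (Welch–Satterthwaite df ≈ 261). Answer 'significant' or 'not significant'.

not significant

Standard errors of each mean: 12/√179 = 0.8969 and 15/√140 = 1.2677.
SE(x̄₁ − x̄₂) = √(0.8969² + 1.2677²) = 1.5529 for independent samples with unequal variances.
With t* = 1.969, the margin is 1.969 × 1.5529 = 3.0577.
x̄₁ − x̄₂ = 66.0 − 68.4 = -2.4000; the interval is -2.4000 ± 3.0577 = (-5.4577, 0.6577).
The interval (-5.4577, 0.6577) contains 0, so the difference is not significant.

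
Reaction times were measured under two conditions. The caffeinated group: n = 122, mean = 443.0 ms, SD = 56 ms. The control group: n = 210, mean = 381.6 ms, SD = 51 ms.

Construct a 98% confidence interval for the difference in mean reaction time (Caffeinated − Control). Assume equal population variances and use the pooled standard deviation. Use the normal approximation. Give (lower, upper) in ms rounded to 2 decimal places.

s_p = √[((n₁−1)s₁² + (n₂−1)s₂²)/(n₁+n₂−2)] = √[(121·56² + 209·51²)/330] = 52.8882.
SE = 52.8882·√(1/122 + 1/210) = 6.0206.
With z* = 2.326, margin = 2.326 × 6.0206 = 14.0039.
x̄₁ − x̄₂ = 443.0 − 381.6 = 61.4000; interval 61.4000 ± 14.0039 = (47.40, 75.40).

(47.40, 75.40)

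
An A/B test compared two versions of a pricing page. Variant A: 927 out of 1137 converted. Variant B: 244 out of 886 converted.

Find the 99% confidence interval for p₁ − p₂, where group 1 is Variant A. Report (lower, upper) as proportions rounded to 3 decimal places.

(0.491, 0.589)

First, p̂₁ = 927/1137 = 0.8153; p̂₂ = 244/886 = 0.2754.
The two standard errors are √(0.8153×0.1847/1137) = 0.01151 and √(0.2754×0.7246/886) = 0.01501.
Because the samples are independent, SE_diff = √(0.01151² + 0.01501²) = 0.01892.
Using z* = 2.576 for 99%, ME = 2.576 × 0.01892 = 0.04874.
p̂₁ − p̂₂ = 0.5399; interval 0.5399 ± 0.04874 gives (0.491, 0.589).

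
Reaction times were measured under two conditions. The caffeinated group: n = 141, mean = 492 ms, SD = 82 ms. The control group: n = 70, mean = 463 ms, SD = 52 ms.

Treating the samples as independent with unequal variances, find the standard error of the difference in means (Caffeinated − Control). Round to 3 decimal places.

Standard errors of each mean: 82/√141 = 6.9056 and 52/√70 = 6.2152.
SE(x̄₁ − x̄₂) = √(6.9056² + 6.2152²) = 9.2906 for independent samples with unequal variances.

9.291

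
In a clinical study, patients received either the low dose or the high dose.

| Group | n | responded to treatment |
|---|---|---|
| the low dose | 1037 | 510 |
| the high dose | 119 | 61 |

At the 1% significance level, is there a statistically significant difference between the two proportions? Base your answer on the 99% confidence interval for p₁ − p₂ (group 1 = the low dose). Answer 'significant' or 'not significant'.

not significant

p̂₁ = 510/1037 = 0.4918 and p̂₂ = 61/119 = 0.5126.
SE₁ = √(p̂₁(1−p̂₁)/n₁) = √(0.4918·0.5082/1037) = 0.01552; SE₂ = √(0.5126·0.4874/119) = 0.04582.
Independent samples: SE of the difference = √(SE₁² + SE₂²) = √(0.0002408704 + 0.0020994724) = 0.04838.
z* for 99% confidence is 2.576, so the margin of error is 2.576 × 0.04838 = 0.12463.
Point estimate p̂₁ − p̂₂ = 0.4918 − 0.5126 = -0.0208.
-0.0208 ± 0.12463 → (-0.14543, 0.10383).
The interval (-0.14543, 0.10383) contains 0, so the difference is not significant.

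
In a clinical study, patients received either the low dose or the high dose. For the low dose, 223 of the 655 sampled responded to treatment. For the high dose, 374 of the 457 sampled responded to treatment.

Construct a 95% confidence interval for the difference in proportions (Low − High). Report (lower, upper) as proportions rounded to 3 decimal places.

Sample proportions: 223/655 = 0.3405, 374/457 = 0.8184.
Each SE is √(p̂(1−p̂)/n): √(0.3405·0.6595/655) = 0.01852 and √(0.8184·0.1816/457) = 0.01803.
SE(p̂₁ − p̂₂) = √(SE₁² + SE₂²) = √(0.0003429904 + 0.0003250809) = 0.02585, since the two samples are independent.
At 95% confidence z* = 1.960; margin = 1.960 × 0.02585 = 0.05067.
The difference is 0.3405 − 0.8184 = -0.4779, so the interval is -0.4779 ± 0.05067 = (-0.529, -0.427).

(-0.529, -0.427)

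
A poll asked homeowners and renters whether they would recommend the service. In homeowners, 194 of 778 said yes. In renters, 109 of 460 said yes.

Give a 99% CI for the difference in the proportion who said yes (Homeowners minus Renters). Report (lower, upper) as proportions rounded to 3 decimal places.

(-0.052, 0.077)

First, p̂₁ = 194/778 = 0.2494; p̂₂ = 109/460 = 0.2370.
The two standard errors are √(0.2494×0.7506/778) = 0.01551 and √(0.2370×0.7630/460) = 0.01983.
Because the samples are independent, SE_diff = √(0.01551² + 0.01983²) = 0.02518.
Using z* = 2.576 for 99%, ME = 2.576 × 0.02518 = 0.06486.
p̂₁ − p̂₂ = 0.0124; interval 0.0124 ± 0.06486 gives (-0.052, 0.077).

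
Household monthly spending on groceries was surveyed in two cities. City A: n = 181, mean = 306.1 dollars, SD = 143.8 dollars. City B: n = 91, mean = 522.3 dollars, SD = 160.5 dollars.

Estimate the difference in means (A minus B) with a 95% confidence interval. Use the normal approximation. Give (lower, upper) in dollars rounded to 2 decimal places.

(-255.27, -177.13)

Per-group SEs: s₁/√n₁ = 143.8/√181 = 10.6886, s₂/√n₂ = 160.5/√91 = 16.8250.
Unpooled SE of the difference: √(114.24616996 + 283.080625) = 19.9331.
Margin of error = z* · SE = 1.960 × 19.9331 = 39.0689.
x̄₁ − x̄₂ = 306.1 − 522.3 = -216.2000.
CI: -216.2000 ± 39.0689 = (-255.27, -177.13).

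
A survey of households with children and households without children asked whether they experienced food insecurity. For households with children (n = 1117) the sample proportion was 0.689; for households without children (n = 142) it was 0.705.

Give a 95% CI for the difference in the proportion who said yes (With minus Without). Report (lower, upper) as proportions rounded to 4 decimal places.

(-0.0958, 0.0638)

Each SE is √(p̂(1−p̂)/n): √(0.6890·0.3110/1117) = 0.01385 and √(0.7050·0.2950/142) = 0.03827.
SE(p̂₁ − p̂₂) = √(SE₁² + SE₂²) = √(0.0001918225 + 0.0014645929) = 0.04070, since the two samples are independent.
At 95% confidence z* = 1.960; margin = 1.960 × 0.04070 = 0.07977.
The difference is 0.6890 − 0.7050 = -0.0160, so the interval is -0.0160 ± 0.07977 = (-0.0958, 0.0638).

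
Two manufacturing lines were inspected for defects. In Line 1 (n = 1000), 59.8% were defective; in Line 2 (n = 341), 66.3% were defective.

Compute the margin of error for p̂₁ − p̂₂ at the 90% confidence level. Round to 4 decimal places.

SE₁ = √(p̂₁(1−p̂₁)/n₁) = √(0.5980·0.4020/1000) = 0.01550; SE₂ = √(0.6630·0.3370/341) = 0.02560.
Independent samples: SE of the difference = √(SE₁² + SE₂²) = √(0.00024025 + 0.00065536) = 0.02993.
z* for 90% confidence is 1.645, so the margin of error is 1.645 × 0.02993 = 0.04923.

0.0492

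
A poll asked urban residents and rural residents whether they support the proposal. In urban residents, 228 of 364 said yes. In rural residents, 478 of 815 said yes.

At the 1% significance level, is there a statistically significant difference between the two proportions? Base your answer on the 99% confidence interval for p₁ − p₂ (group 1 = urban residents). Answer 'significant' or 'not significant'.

Sample proportions: 228/364 = 0.6264, 478/815 = 0.5865.
Each SE is √(p̂(1−p̂)/n): √(0.6264·0.3736/364) = 0.02536 and √(0.5865·0.4135/815) = 0.01725.
SE(p̂₁ − p̂₂) = √(SE₁² + SE₂²) = √(0.0006431296 + 0.0002975625) = 0.03067, since the two samples are independent.
At 99% confidence z* = 2.576; margin = 2.576 × 0.03067 = 0.07901.
The difference is 0.6264 − 0.5865 = 0.0399, so the interval is 0.0399 ± 0.07901 = (-0.03911, 0.11891).
The interval (-0.03911, 0.11891) contains 0, so the difference is not significant.

not significant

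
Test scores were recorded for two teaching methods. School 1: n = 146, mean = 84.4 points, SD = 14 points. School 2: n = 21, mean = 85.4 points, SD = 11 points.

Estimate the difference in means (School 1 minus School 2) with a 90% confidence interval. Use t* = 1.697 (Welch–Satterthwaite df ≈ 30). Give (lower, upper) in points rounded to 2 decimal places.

Per-group SEs: s₁/√n₁ = 14/√146 = 1.1586, s₂/√n₂ = 11/√21 = 2.4004.
Unpooled SE of the difference: √(1.34235396 + 5.76192016) = 2.6654.
Margin of error = t* · SE = 1.697 × 2.6654 = 4.5232.
x̄₁ − x̄₂ = 84.4 − 85.4 = -1.0000.
CI: -1.0000 ± 4.5232 = (-5.52, 3.52).

(-5.52, 3.52)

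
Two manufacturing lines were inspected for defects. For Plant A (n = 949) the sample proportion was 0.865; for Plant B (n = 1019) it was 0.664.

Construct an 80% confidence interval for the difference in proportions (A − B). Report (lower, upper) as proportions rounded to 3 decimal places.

SE₁ = √(p̂₁(1−p̂₁)/n₁) = √(0.8650·0.1350/949) = 0.01109; SE₂ = √(0.6640·0.3360/1019) = 0.01480.
Independent samples: SE of the difference = √(SE₁² + SE₂²) = √(0.0001229881 + 0.00021904) = 0.01849.
z* for 80% confidence is 1.282, so the margin of error is 1.282 × 0.01849 = 0.02370.
Point estimate p̂₁ − p̂₂ = 0.8650 − 0.6640 = 0.2010.
0.2010 ± 0.02370 → (0.177, 0.225).

(0.177, 0.225)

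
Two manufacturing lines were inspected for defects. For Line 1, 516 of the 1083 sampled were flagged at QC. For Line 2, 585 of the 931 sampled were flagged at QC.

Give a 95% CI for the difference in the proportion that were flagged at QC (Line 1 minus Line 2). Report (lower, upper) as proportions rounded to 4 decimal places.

(-0.1949, -0.1089)

First, p̂₁ = 516/1083 = 0.4765; p̂₂ = 585/931 = 0.6284.
The two standard errors are √(0.4765×0.5235/1083) = 0.01518 and √(0.6284×0.3716/931) = 0.01584.
Because the samples are independent, SE_diff = √(0.01518² + 0.01584²) = 0.02194.
Using z* = 1.960 for 95%, ME = 1.960 × 0.02194 = 0.04300.
p̂₁ − p̂₂ = -0.1519; interval -0.1519 ± 0.04300 gives (-0.1949, -0.1089).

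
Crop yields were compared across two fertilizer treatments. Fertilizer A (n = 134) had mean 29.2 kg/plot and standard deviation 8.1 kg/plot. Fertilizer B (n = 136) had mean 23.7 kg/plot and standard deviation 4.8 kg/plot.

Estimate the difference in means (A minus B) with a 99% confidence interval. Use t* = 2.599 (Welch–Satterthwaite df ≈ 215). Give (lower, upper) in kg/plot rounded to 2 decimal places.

(3.39, 7.61)

Standard errors of each mean: 8.1/√134 = 0.6997 and 4.8/√136 = 0.4116.
SE(x̄₁ − x̄₂) = √(0.6997² + 0.4116²) = 0.8118 for independent samples with unequal variances.
With t* = 2.599, the margin is 2.599 × 0.8118 = 2.1099.
x̄₁ − x̄₂ = 29.2 − 23.7 = 5.5000; the interval is 5.5000 ± 2.1099 = (3.39, 7.61).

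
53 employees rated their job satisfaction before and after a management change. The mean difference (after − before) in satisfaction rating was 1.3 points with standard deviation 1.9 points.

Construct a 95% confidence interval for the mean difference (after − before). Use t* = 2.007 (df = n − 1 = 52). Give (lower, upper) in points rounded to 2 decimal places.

This is a matched-pairs design, so SE = s_d/√n = 1.9/√53 = 0.2610.
Margin = 2.007 × 0.2610 = 0.5238; the interval is 1.3 ± 0.5238 = (0.78, 1.82).

(0.78, 1.82)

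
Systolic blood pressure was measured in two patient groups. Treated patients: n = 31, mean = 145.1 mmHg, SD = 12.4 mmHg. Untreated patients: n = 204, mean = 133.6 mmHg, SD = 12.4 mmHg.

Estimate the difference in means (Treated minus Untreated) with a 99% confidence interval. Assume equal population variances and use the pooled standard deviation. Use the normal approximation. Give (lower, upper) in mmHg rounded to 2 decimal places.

(5.34, 17.66)

s_p = √[((n₁−1)s₁² + (n₂−1)s₂²)/(n₁+n₂−2)] = √[(30·12.4² + 203·12.4²)/233] = 12.4000.
SE = 12.4000·√(1/31 + 1/204) = 2.3903.
With z* = 2.576, margin = 2.576 × 2.3903 = 6.1574.
x̄₁ − x̄₂ = 145.1 − 133.6 = 11.5000; interval 11.5000 ± 6.1574 = (5.34, 17.66).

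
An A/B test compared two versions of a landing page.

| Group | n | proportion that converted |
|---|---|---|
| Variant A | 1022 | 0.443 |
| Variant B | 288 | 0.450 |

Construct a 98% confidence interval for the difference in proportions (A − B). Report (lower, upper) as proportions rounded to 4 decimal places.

(-0.0842, 0.0702)

SE₁ = √(p̂₁(1−p̂₁)/n₁) = √(0.4430·0.5570/1022) = 0.01554; SE₂ = √(0.4500·0.5500/288) = 0.02932.
Independent samples: SE of the difference = √(SE₁² + SE₂²) = √(0.0002414916 + 0.0008596624) = 0.03318.
z* for 98% confidence is 2.326, so the margin of error is 2.326 × 0.03318 = 0.07718.
Point estimate p̂₁ − p̂₂ = 0.4430 − 0.4500 = -0.0070.
-0.0070 ± 0.07718 → (-0.0842, 0.0702).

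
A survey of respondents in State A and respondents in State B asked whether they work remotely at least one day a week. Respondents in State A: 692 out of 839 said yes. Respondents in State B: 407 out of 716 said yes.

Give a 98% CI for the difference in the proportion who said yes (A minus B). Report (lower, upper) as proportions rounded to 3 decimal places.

(0.204, 0.309)

First, p̂₁ = 692/839 = 0.8248; p̂₂ = 407/716 = 0.5684.
The two standard errors are √(0.8248×0.1752/839) = 0.01312 and √(0.5684×0.4316/716) = 0.01851.
Because the samples are independent, SE_diff = √(0.01312² + 0.01851²) = 0.02269.
Using z* = 2.326 for 98%, ME = 2.326 × 0.02269 = 0.05278.
p̂₁ − p̂₂ = 0.2564; interval 0.2564 ± 0.05278 gives (0.204, 0.309).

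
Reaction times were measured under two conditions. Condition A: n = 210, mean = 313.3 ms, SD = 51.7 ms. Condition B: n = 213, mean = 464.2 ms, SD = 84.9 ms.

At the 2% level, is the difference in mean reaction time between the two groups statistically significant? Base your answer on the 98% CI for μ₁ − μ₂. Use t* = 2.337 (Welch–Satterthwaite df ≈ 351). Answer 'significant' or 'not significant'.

Standard errors of each mean: 51.7/√210 = 3.5676 and 84.9/√213 = 5.8173.
SE(x̄₁ − x̄₂) = √(3.5676² + 5.8173²) = 6.8241 for independent samples with unequal variances.
With t* = 2.337, the margin is 2.337 × 6.8241 = 15.9479.
x̄₁ − x̄₂ = 313.3 − 464.2 = -150.9000; the interval is -150.9000 ± 15.9479 = (-166.8479, -134.9521).
The interval (-166.8479, -134.9521) does not contain 0, so the difference is significant.

significant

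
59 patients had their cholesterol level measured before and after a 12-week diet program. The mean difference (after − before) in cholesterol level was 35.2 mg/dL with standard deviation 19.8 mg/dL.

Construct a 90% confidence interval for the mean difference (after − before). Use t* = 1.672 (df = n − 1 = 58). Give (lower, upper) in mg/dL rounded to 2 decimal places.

(30.89, 39.51)

This is a matched-pairs design, so SE = s_d/√n = 19.8/√59 = 2.5777.
Margin = 1.672 × 2.5777 = 4.3099; the interval is 35.2 ± 4.3099 = (30.89, 39.51).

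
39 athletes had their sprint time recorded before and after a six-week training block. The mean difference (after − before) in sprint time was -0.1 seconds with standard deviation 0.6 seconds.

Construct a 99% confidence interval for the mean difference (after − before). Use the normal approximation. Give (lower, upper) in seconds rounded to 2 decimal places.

Paired design: SE = s_d/√n = 0.6/√39 = 0.0961.
z* = 2.576; margin of error = 2.576 × 0.0961 = 0.2476.
-0.1 ± 0.2476 → (-0.35, 0.15).

(-0.35, 0.15)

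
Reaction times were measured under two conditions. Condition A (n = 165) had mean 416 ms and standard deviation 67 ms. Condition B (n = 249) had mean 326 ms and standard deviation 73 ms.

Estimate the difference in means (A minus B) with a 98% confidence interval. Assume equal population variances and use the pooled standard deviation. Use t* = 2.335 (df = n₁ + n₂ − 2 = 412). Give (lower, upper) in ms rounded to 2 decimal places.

s_p = √[((n₁−1)s₁² + (n₂−1)s₂²)/(n₁+n₂−2)] = √[(164·67² + 248·73²)/412] = 70.6727.
SE = 70.6727·√(1/165 + 1/249) = 7.0943.
With t* = 2.335, margin = 2.335 × 7.0943 = 16.5652.
x̄₁ − x̄₂ = 416 − 326 = 90.0000; interval 90.0000 ± 16.5652 = (73.43, 106.57).

(73.43, 106.57)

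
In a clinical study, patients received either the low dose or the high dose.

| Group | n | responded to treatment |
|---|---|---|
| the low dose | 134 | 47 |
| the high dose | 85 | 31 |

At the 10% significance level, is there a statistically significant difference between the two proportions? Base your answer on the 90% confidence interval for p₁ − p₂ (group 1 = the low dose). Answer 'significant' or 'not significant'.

p̂₁ = 47/134 = 0.3507 and p̂₂ = 31/85 = 0.3647.
SE₁ = √(p̂₁(1−p̂₁)/n₁) = √(0.3507·0.6493/134) = 0.04122; SE₂ = √(0.3647·0.6353/85) = 0.05221.
Independent samples: SE of the difference = √(SE₁² + SE₂²) = √(0.0016990884 + 0.0027258841) = 0.06652.
z* for 90% confidence is 1.645, so the margin of error is 1.645 × 0.06652 = 0.10943.
Point estimate p̂₁ − p̂₂ = 0.3507 − 0.3647 = -0.0140.
-0.0140 ± 0.10943 → (-0.12343, 0.09543).
The interval (-0.12343, 0.09543) contains 0, so the difference is not significant.

not significant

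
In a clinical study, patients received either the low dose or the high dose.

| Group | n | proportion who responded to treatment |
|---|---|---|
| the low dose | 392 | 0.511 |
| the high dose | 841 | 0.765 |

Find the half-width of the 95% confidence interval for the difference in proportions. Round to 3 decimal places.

SE₁ = √(p̂₁(1−p̂₁)/n₁) = √(0.5110·0.4890/392) = 0.02525; SE₂ = √(0.7650·0.2350/841) = 0.01462.
Independent samples: SE of the difference = √(SE₁² + SE₂²) = √(0.0006375625 + 0.0002137444) = 0.02918.
z* for 95% confidence is 1.960, so the margin of error is 1.960 × 0.02918 = 0.05719.

0.057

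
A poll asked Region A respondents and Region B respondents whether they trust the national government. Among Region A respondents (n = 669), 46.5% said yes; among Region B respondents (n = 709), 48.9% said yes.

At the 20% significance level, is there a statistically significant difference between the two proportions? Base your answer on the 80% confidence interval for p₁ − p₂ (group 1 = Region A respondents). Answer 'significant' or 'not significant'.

not significant

SE₁ = √(p̂₁(1−p̂₁)/n₁) = √(0.4650·0.5350/669) = 0.01928; SE₂ = √(0.4890·0.5110/709) = 0.01877.
Independent samples: SE of the difference = √(SE₁² + SE₂²) = √(0.0003717184 + 0.0003523129) = 0.02691.
z* for 80% confidence is 1.282, so the margin of error is 1.282 × 0.02691 = 0.03450.
Point estimate p̂₁ − p̂₂ = 0.4650 − 0.4890 = -0.0240.
-0.0240 ± 0.03450 → (-0.05850, 0.01050).
The interval (-0.05850, 0.01050) contains 0, so the difference is not significant.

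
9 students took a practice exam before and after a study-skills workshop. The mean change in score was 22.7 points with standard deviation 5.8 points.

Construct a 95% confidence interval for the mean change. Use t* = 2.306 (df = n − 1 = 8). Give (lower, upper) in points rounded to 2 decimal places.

This is a matched-pairs design, so SE = s_d/√n = 5.8/√9 = 1.9333.
Margin = 2.306 × 1.9333 = 4.4582; the interval is 22.7 ± 4.4582 = (18.24, 27.16).

(18.24, 27.16)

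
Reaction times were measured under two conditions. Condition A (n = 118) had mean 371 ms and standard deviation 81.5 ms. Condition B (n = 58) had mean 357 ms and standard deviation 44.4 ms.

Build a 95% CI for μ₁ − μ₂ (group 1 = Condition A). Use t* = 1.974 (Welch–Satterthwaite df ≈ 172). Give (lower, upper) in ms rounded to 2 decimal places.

(-4.76, 32.76)

Per-group SEs: s₁/√n₁ = 81.5/√118 = 7.5027, s₂/√n₂ = 44.4/√58 = 5.8300.
Unpooled SE of the difference: √(56.29050729 + 33.9889) = 9.5015.
Margin of error = t* · SE = 1.974 × 9.5015 = 18.7560.
x̄₁ − x̄₂ = 371 − 357 = 14.0000.
CI: 14.0000 ± 18.7560 = (-4.76, 32.76).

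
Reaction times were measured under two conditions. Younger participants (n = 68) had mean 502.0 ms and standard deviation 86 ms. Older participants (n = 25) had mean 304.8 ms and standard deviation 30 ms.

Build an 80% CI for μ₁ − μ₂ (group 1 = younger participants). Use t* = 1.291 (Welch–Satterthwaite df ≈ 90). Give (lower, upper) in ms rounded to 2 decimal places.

(181.67, 212.73)

Standard errors of each mean: 86/√68 = 10.4290 and 30/√25 = 6.0000.
SE(x̄₁ − x̄₂) = √(10.4290² + 6.0000²) = 12.0318 for independent samples with unequal variances.
With t* = 1.291, the margin is 1.291 × 12.0318 = 15.5331.
x̄₁ − x̄₂ = 502.0 − 304.8 = 197.2000; the interval is 197.2000 ± 15.5331 = (181.67, 212.73).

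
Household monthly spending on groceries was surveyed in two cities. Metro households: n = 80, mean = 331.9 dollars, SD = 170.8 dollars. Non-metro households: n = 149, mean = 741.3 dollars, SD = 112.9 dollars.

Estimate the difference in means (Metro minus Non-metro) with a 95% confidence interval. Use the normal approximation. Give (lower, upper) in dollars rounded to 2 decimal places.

SE₁ = s₁/√n₁ = 170.8/√80 = 19.0960; SE₂ = 112.9/√149 = 9.2491.
Independent samples, unequal variances: SE_diff = √(SE₁² + SE₂²) = √(364.657216 + 85.54585081) = 21.2180.
z* = 1.960, so margin of error = 1.960 × 21.2180 = 41.5873.
Difference in means = 331.9 − 741.3 = -409.4000.
-409.4000 ± 41.5873 → (-450.99, -367.81).

(-450.99, -367.81)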